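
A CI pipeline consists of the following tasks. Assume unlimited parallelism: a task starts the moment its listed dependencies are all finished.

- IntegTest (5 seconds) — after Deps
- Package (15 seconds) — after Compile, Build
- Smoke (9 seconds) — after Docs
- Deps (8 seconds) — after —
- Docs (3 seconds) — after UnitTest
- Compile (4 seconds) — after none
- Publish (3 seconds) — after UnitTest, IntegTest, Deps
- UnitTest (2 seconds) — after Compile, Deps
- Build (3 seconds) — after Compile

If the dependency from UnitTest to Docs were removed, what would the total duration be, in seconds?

22

Before: longest chain Deps→UnitTest→Docs→Smoke = 8+2+3+9 = 22, finish 22.
Without UnitTest→Docs, Docs's earliest start moves from 10 to 0.
New critical path: Compile→Build→Package = 4+3+15 = 22 ⇒ 22 seconds.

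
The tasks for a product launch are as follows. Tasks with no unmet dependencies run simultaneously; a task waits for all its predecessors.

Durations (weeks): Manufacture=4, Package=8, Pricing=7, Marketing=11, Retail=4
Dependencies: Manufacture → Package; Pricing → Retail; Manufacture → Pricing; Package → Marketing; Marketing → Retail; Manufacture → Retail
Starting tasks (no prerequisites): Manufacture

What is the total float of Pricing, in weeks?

12

Manufacture→Package→Marketing→Retail = 4+8+11+4 = 27 sets the makespan at 27 weeks.
The longest chain containing Pricing totals 15 weeks.
So Pricing can slip 23 − 11 = 12 weeks.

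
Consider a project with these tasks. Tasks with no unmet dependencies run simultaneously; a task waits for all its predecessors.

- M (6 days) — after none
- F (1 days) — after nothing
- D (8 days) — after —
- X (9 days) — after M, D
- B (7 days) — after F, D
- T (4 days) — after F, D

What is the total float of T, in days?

Critical path: D→X = 8+9 = 17, so the finish is 17 days.
T finishes as early as 12 and must finish by 17.
Float = 17 − 12 = 5.

5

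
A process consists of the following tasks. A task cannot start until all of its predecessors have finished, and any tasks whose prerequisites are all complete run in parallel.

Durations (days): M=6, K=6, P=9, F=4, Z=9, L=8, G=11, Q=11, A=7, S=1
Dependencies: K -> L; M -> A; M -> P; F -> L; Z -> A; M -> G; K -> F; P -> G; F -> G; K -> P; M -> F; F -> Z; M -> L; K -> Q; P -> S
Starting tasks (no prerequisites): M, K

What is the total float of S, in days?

10

M→P→G = 6+9+11 = 26 sets the makespan at 26 days.
S finishes as early as 16 and must finish by 26.
Float = 26 − 16 = 10.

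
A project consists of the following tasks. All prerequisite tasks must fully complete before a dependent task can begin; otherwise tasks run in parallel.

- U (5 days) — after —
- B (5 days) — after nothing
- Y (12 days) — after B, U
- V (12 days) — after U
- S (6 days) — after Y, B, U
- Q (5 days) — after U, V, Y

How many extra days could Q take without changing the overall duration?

Critical path: U→Y→S = 5+12+6 = 23, so the finish is 23 days.
Q finishes as early as 22 and must finish by 23.
Float = 23 − 22 = 1.

1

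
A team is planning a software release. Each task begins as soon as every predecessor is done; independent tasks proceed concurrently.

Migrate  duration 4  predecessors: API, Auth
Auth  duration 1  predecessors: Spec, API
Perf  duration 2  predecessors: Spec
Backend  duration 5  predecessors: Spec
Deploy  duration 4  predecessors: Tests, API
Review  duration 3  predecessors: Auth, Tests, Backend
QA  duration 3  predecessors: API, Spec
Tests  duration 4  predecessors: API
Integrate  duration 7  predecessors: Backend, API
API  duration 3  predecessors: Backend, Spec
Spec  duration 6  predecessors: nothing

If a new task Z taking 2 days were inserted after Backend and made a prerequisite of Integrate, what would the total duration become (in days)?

Originally the schedule takes 22 days.
With Z inserted, Integrate now waits for max(Backend, API, Z).
New critical path: Spec→Backend→API→Tests→Deploy = 6+5+3+4+4 = 22 ⇒ 22 days.

22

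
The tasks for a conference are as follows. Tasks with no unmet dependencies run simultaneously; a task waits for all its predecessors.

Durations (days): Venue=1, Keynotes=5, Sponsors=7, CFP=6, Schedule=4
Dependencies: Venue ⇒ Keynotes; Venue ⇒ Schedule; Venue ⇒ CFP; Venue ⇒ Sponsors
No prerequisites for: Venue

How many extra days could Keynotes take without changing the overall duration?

Critical path: Venue→Sponsors = 1+7 = 8, so the finish is 8 days.
Keynotes finishes as early as 6 and must finish by 8.
Slack of Keynotes = 3 − 1 = 2 days.

2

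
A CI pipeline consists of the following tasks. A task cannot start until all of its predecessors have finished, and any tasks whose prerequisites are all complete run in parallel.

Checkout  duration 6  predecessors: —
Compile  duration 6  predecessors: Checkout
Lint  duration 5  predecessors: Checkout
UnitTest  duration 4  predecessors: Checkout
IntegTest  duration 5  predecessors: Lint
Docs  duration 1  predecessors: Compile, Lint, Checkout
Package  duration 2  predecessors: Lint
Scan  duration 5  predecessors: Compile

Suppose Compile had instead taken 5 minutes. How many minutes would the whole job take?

Actual critical path: Checkout→Compile→Scan = 6+6+5 = 17 ⇒ 17 minutes.
Since Compile is critical, the -1 change carries straight to that chain (now 16 minutes).
No other chain overtakes it, so the finish is 16 minutes.

16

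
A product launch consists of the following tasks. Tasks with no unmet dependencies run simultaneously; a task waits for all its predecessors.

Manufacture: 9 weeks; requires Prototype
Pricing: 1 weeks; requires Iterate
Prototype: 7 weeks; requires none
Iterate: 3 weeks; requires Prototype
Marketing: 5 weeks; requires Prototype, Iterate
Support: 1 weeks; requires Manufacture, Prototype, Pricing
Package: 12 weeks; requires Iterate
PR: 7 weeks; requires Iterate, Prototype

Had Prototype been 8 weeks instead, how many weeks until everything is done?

Critical path before the change: Prototype→Iterate→Package = 7+3+12 = 22 giving 22 weeks.
Prototype lies on that path, so at 8 weeks the path becomes 23 weeks.
No other chain overtakes it, so the finish is 23 weeks.

23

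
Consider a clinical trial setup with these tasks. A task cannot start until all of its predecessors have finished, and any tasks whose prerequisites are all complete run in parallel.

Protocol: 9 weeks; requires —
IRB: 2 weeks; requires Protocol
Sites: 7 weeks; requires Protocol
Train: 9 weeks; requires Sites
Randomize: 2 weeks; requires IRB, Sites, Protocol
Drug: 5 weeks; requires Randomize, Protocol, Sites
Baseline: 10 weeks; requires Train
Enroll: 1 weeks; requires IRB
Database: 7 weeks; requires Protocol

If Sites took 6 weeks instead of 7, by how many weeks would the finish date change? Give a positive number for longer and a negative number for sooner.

As given, the longest chain is Protocol→Sites→Train→Baseline = 9+7+9+10 = 35, so the finish is 35 weeks.
Sites is on the critical path; changing it to 6 makes that path 34 weeks.
No other chain overtakes it, so the finish is 34 weeks.
Change in finish: 34 − 35 = -1 weeks.

-1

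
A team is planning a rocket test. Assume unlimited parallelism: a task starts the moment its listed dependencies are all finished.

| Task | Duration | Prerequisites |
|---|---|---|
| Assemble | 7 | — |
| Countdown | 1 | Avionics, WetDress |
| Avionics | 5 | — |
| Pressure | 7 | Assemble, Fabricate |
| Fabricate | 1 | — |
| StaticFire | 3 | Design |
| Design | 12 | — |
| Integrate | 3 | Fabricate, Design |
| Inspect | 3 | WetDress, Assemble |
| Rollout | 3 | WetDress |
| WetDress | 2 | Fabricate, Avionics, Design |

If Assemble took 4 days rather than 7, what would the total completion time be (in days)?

As given, the longest chain is Design→WetDress→Inspect = 12+2+3 = 17, so the finish is 17 days.
Assemble has 3 days of float (longest path through it is 14).
No other chain overtakes it, so the finish is 17 days.

17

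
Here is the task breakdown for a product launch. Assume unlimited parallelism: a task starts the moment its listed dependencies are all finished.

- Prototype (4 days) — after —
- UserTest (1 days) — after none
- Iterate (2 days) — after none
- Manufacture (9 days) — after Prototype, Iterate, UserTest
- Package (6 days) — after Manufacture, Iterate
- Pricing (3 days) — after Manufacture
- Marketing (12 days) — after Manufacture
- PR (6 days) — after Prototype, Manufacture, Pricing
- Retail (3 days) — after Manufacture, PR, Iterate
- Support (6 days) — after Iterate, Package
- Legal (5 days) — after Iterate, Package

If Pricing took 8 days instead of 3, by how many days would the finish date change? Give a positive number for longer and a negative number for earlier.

The binding path is Prototype→Manufacture→Pricing→PR→Retail = 4+9+3+6+3 = 25; finish at 25 days.
Pricing is on the critical path; changing it to 8 makes that path 30 days.
That remains the longest chain; total 30 days.
Change in finish: 30 − 25 = +5 days.

5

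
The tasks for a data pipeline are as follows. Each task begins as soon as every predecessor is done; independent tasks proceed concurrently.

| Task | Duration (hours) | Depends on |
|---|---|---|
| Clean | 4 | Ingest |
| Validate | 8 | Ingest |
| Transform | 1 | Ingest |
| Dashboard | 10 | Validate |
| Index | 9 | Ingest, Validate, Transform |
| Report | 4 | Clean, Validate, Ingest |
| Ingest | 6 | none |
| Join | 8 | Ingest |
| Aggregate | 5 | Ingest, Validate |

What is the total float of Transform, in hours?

8

Ingest→Validate→Dashboard = 6+8+10 = 24 sets the makespan at 24 hours.
Transform finishes as early as 7 and must finish by 15.
Slack of Transform = 14 − 6 = 8 hours.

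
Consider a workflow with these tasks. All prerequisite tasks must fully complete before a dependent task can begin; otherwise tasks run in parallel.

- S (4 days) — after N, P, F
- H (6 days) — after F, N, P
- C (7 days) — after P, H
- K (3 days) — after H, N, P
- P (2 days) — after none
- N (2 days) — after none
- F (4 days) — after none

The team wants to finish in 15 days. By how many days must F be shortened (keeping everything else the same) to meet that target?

2

Current finish: 17 days; target: 15.
F is on every critical path, so each day cut from F cuts the finish by one (this holds down to a finish of 15).
Need 17 − 15 = 2 days off F → F becomes 2 days, finish becomes 15.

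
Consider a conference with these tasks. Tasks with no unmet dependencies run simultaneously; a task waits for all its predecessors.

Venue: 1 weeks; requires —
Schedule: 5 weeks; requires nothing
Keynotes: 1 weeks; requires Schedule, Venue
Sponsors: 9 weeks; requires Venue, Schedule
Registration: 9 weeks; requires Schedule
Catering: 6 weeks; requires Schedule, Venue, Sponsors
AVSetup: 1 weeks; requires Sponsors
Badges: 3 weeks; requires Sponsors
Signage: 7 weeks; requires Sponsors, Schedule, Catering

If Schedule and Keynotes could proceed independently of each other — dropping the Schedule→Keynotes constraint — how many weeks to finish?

Before: longest chain Schedule→Sponsors→Catering→Signage = 5+9+6+7 = 27, finish 27.
Without Schedule→Keynotes, Keynotes's earliest start moves from 5 to 1.
The longest chain is now Schedule→Sponsors→Catering→Signage = 5+9+6+7 = 27, so the conference takes 27 weeks.

27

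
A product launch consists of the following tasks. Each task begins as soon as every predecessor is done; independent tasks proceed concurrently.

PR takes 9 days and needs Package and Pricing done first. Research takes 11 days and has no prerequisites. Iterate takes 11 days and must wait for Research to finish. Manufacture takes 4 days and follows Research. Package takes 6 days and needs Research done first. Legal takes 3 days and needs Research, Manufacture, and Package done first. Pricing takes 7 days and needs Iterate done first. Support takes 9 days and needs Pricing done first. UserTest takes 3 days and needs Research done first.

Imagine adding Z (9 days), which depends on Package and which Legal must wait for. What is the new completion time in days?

38

Originally the job takes 38 days.
With Z inserted, Legal now waits for max(Research, Manufacture, Package, Z).
New critical path: Research→Iterate→Pricing→PR = 11+11+7+9 = 38 ⇒ 38 days.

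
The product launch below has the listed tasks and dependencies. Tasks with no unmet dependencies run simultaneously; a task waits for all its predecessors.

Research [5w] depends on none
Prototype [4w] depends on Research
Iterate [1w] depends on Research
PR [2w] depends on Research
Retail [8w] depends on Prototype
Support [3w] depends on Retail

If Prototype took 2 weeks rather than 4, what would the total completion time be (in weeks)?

The binding path is Research→Prototype→Retail→Support = 5+4+8+3 = 20; finish at 20 weeks.
Prototype lies on that path, so at 2 weeks the path becomes 18 weeks.
No other chain overtakes it, so the finish is 18 weeks.

18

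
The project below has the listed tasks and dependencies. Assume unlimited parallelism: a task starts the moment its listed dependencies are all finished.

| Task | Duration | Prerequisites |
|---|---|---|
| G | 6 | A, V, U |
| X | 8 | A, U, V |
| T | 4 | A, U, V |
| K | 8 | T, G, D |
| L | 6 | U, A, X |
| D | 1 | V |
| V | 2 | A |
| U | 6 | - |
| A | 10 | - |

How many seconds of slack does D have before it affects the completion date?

A→V→G→K = 10+2+6+8 = 26 sets the makespan at 26 seconds.
The longest chain containing D totals 21 seconds.
Float = 26 − 21 = 5.

5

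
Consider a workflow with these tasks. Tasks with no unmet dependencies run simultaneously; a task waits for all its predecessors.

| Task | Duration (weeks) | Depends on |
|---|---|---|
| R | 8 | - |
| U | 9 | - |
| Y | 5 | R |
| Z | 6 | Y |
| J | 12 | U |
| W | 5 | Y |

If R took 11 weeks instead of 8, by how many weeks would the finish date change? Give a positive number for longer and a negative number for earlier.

1

The binding path is U→J = 9+12 = 21; finish at 21 weeks.
R has 2 weeks of float (longest path through it is 19).
New critical path: R→Y→Z = 11+5+6 = 22 ⇒ 22 weeks.
Change in finish: 22 − 21 = +1 weeks.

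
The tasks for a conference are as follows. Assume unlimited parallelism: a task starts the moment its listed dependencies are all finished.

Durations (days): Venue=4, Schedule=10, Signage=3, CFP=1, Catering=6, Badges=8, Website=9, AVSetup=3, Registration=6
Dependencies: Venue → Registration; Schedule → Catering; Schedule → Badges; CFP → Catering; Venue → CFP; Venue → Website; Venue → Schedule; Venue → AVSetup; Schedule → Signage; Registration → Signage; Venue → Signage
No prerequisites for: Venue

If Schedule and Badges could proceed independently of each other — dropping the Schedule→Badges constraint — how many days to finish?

20

Before: longest chain Venue→Schedule→Badges = 4+10+8 = 22, finish 22.
Without Schedule→Badges, Badges's earliest start moves from 14 to 0.
The longest chain is now Venue→Schedule→Catering = 4+10+6 = 20, so the job takes 20 days.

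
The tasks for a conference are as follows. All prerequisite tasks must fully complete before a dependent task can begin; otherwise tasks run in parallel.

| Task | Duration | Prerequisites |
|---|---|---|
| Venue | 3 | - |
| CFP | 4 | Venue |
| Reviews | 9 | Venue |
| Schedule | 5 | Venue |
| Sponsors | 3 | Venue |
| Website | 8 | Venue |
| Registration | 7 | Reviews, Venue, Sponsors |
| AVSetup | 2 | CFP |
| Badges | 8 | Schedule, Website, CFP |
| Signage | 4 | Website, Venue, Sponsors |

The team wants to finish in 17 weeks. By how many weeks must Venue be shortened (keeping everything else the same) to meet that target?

Current finish: 19 weeks; target: 17.
Venue is on every critical path, so each week cut from Venue cuts the finish by one (this holds down to a finish of 17).
Need 19 − 17 = 2 weeks off Venue → Venue becomes 1 week, finish becomes 17.

2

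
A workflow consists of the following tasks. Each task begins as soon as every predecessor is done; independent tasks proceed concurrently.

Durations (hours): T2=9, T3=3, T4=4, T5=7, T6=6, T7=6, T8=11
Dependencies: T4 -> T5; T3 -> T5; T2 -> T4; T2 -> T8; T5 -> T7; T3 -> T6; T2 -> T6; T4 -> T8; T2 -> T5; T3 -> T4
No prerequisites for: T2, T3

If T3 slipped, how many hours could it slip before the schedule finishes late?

6

T2→T4→T5→T7 = 9+4+7+6 = 26 sets the makespan at 26 hours.
The longest chain containing T3 totals 20 hours.
Slack of T3 = 6 − 0 = 6 hours.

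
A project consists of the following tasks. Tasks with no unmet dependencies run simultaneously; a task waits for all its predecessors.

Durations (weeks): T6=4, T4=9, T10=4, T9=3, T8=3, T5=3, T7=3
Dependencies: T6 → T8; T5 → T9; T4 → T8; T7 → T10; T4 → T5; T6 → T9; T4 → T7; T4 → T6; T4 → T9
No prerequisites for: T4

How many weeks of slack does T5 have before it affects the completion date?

1

Critical path: T4→T6→T8 = 9+4+3 = 16, so the finish is 16 weeks.
The longest chain containing T5 totals 15 weeks.
Slack of T5 = 10 − 9 = 1 week.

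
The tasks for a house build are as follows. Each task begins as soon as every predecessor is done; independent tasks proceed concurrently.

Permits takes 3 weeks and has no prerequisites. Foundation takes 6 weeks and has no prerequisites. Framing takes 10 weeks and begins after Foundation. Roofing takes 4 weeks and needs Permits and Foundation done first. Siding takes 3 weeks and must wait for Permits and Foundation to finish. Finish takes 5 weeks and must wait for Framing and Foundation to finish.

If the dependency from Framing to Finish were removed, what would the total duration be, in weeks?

16

Before: longest chain Foundation→Framing→Finish = 6+10+5 = 21, finish 21.
Without Framing→Finish, Finish's earliest start moves from 16 to 6.
New critical path: Foundation→Framing = 6+10 = 16 ⇒ 16 weeks.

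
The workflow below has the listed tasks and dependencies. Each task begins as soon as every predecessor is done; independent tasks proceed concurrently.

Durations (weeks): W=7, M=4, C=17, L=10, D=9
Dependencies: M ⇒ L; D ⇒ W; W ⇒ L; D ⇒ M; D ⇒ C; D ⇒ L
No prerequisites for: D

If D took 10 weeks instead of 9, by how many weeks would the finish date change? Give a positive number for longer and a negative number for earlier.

As given, the longest chain is D→W→L = 9+7+10 = 26, so the finish is 26 weeks.
D is on the critical path; changing it to 10 makes that path 27 weeks.
No other chain overtakes it, so the finish is 27 weeks.
Change in finish: 27 − 26 = +1 weeks.

1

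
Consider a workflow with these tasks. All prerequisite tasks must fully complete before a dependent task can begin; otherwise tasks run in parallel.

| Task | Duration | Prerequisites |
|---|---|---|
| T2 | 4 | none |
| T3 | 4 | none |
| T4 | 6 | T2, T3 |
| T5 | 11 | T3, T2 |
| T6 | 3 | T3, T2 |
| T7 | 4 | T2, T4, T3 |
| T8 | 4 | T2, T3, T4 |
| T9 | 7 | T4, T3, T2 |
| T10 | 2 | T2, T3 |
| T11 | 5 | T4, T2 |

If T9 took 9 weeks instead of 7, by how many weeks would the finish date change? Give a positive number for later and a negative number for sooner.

Actual critical path: T2→T4→T9 = 4+6+7 = 17 ⇒ 17 weeks.
Since T9 is critical, the +2 change carries straight to that chain (now 19 weeks).
The critical path is still T2→T4→T9; finish is now 19 weeks.
Change in finish: 19 − 17 = +2 weeks.

2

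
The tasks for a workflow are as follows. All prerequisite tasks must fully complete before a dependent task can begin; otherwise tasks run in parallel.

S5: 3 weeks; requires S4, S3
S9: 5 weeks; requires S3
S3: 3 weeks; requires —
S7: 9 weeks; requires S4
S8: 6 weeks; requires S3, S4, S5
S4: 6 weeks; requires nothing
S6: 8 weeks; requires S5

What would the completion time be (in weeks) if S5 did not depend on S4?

Original critical path: S4→S5→S6 = 6+3+8 = 17 ⇒ 17 weeks.
Without S4→S5, S5's earliest start moves from 6 to 3.
After: S4→S7 = 6+9 = 15 → 15 weeks.

15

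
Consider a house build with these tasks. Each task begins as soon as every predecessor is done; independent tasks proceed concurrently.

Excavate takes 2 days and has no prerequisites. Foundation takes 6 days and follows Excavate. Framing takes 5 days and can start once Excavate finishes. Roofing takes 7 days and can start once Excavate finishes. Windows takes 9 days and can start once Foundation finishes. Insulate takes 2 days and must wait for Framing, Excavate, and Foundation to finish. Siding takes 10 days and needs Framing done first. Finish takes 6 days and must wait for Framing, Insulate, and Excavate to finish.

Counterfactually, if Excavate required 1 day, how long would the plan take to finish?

16

The binding path is Excavate→Foundation→Windows = 2+6+9 = 17; finish at 17 days.
Excavate is on the critical path; changing it to 1 makes that path 16 days.
No other chain overtakes it, so the finish is 16 days.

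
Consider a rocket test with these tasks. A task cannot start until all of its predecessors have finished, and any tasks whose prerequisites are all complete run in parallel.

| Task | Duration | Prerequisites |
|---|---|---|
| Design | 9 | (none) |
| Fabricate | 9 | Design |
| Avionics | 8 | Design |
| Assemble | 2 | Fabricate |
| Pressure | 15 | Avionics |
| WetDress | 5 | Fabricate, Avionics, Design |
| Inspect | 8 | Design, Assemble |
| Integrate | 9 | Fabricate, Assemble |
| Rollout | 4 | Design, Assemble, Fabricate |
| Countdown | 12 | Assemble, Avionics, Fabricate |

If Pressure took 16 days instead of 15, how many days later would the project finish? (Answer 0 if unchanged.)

Actual critical path: Design→Avionics→Pressure = 9+8+15 = 32 ⇒ 32 days.
Pressure lies on that path, so at 16 days the path becomes 33 days.
That remains the longest chain; total 33 days.
Change in finish: 33 − 32 = +1 days.

1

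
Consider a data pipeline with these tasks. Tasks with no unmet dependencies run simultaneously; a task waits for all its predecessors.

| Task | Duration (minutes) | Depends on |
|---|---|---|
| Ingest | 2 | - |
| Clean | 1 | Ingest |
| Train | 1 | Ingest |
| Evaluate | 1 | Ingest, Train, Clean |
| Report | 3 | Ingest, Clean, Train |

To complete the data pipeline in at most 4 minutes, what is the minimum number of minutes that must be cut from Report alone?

2

Current finish: 6 minutes; target: 4.
Report is on every critical path, so each minute cut from Report cuts the finish by one (this holds down to a finish of 4).
Need 6 − 4 = 2 minutes off Report → Report becomes 1 minute, finish becomes 4.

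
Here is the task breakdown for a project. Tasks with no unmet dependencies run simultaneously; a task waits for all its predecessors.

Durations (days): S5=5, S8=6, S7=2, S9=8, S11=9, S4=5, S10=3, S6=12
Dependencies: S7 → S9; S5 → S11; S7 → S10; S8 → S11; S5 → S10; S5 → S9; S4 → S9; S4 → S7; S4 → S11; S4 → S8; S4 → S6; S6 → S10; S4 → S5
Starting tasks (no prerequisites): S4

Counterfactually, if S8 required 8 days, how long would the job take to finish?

The binding path is S4→S8→S11 = 5+6+9 = 20; finish at 20 days.
S8 is on the critical path; changing it to 8 makes that path 22 days.
That remains the longest chain; total 22 days.

22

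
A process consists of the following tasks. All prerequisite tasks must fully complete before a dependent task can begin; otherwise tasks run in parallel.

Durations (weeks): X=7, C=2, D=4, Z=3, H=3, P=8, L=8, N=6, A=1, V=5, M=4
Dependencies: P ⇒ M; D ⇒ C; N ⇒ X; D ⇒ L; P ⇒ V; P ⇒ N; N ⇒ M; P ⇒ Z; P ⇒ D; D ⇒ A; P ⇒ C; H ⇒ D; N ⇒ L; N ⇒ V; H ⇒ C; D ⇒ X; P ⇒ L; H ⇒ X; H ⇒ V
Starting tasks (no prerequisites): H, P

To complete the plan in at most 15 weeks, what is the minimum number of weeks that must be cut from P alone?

Current finish: 22 weeks; target: 15.
P is on every critical path, so each week cut from P cuts the finish by one (this holds down to a finish of 15).
Need 22 − 15 = 7 weeks off P → P becomes 1 week, finish becomes 15.

7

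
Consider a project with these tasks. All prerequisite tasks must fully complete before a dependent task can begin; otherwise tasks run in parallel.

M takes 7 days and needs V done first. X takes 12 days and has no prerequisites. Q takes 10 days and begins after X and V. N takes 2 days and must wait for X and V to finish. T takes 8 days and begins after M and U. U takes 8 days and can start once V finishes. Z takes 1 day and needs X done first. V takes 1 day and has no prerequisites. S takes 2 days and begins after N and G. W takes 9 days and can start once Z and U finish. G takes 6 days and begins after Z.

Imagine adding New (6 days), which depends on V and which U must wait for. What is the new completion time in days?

24

Originally the job takes 22 days.
With New inserted, U now waits for max(V, New).
New critical path: V→New→U→W = 1+6+8+9 = 24 ⇒ 24 days.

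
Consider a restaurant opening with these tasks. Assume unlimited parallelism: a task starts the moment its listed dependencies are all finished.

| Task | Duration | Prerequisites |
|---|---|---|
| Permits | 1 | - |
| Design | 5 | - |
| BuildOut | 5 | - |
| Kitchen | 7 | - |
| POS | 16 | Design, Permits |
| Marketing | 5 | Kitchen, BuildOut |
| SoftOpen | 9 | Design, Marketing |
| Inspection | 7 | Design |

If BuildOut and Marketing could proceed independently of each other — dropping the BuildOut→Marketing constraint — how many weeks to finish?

With the dependency in place, Design→POS = 5+16 = 21 sets the finish at 21 weeks.
Dropping BuildOut→Marketing doesn't change Marketing's earliest start (7); another predecessor still binds.
After: Design→POS = 5+16 = 21 → 21 weeks.

21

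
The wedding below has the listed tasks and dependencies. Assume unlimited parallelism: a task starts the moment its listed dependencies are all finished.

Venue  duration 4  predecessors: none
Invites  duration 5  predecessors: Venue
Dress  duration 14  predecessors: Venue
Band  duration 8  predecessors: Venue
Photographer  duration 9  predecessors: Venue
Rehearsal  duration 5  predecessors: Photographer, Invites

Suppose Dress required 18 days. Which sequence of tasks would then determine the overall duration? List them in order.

Actual critical path: Venue→Dress = 4+14 = 18 ⇒ 18 days.
Dress lies on that path, so at 18 days the path becomes 22 days.
That remains the longest chain; total 22 days.

Venue, Dress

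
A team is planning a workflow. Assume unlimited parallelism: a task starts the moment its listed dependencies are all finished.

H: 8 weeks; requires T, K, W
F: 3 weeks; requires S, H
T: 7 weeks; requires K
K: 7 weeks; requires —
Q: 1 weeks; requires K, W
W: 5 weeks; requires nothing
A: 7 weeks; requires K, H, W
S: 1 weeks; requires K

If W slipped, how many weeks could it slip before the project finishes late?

The longest chain is K→T→H→A = 7+7+8+7 = 29; overall finish 29 weeks.
The longest chain containing W totals 20 weeks.
So W can slip 14 − 5 = 9 weeks.

9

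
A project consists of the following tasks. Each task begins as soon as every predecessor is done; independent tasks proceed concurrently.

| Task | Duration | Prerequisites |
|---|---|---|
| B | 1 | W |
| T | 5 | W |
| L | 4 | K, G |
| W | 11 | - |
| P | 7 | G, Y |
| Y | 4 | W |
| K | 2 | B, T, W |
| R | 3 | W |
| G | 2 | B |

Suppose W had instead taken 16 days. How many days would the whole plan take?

27

Actual critical path: W→T→K→L = 11+5+2+4 = 22 ⇒ 22 days.
Since W is critical, the +5 change carries straight to that chain (now 27 days).
No other chain overtakes it, so the finish is 27 days.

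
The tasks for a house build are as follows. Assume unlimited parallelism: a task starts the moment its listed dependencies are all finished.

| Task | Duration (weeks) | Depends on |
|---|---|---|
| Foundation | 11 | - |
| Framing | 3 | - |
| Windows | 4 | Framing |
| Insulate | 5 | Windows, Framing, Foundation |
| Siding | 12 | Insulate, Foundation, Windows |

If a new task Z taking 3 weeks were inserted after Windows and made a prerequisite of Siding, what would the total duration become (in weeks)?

28

Originally the schedule takes 28 weeks.
With Z inserted, Siding now waits for max(Insulate, Foundation, Windows, Z).
New critical path: Foundation→Insulate→Siding = 11+5+12 = 28 ⇒ 28 weeks.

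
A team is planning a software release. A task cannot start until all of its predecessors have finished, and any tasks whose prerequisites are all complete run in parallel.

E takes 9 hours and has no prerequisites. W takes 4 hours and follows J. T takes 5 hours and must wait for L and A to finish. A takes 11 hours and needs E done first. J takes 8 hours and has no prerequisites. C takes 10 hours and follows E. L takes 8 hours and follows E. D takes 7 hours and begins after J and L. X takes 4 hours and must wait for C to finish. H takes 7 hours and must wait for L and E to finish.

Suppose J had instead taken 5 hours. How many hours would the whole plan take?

25

Baseline: E→A→T = 9+11+5 = 25 → 25 hours.
The longest path through J is only 15 hours, so J has float 10.
That remains the longest chain; total 25 hours.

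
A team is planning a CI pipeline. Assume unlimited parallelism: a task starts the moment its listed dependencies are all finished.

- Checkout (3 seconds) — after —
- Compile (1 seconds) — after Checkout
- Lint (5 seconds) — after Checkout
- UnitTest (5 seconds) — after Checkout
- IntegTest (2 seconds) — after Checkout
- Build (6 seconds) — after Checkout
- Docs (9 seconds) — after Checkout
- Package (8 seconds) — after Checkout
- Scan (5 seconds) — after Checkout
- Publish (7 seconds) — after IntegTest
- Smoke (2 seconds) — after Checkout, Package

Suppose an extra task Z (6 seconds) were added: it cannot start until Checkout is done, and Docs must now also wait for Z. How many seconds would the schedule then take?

Originally the schedule takes 13 seconds.
With Z inserted, Docs now waits for max(Checkout, Z).
New critical path: Checkout→Z→Docs = 3+6+9 = 18 ⇒ 18 seconds.

18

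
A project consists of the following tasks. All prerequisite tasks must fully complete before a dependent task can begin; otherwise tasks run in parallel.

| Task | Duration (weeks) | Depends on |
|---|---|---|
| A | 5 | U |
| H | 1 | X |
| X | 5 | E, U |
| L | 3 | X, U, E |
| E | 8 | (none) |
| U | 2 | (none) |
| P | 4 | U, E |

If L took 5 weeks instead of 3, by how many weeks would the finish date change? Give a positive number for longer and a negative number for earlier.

Actual critical path: E→X→L = 8+5+3 = 16 ⇒ 16 weeks.
L is on the critical path; changing it to 5 makes that path 18 weeks.
No other chain overtakes it, so the finish is 18 weeks.
Change in finish: 18 − 16 = +2 weeks.

2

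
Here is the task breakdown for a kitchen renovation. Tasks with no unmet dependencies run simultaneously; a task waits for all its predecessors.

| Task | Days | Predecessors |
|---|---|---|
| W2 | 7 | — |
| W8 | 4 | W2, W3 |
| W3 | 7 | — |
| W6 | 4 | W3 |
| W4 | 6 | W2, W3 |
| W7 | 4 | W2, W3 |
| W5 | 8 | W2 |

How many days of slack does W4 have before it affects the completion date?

2

Critical path: W2→W5 = 7+8 = 15, so the finish is 15 days.
Longest path through W4: 13 days (earliest finish 13, latest finish 15).
Float = 15 − 13 = 2.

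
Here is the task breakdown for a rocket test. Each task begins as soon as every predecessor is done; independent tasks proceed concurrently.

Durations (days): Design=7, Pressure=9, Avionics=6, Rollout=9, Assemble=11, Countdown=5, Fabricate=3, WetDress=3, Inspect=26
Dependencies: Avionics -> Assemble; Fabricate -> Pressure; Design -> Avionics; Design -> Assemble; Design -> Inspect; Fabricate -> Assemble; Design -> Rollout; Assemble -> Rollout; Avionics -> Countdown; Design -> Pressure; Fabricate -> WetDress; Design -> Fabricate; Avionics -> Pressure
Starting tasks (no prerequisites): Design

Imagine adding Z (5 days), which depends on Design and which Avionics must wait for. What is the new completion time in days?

38

Originally the plan takes 33 days.
With Z inserted, Avionics now waits for max(Design, Z).
New critical path: Design→Z→Avionics→Assemble→Rollout = 7+5+6+11+9 = 38 ⇒ 38 days.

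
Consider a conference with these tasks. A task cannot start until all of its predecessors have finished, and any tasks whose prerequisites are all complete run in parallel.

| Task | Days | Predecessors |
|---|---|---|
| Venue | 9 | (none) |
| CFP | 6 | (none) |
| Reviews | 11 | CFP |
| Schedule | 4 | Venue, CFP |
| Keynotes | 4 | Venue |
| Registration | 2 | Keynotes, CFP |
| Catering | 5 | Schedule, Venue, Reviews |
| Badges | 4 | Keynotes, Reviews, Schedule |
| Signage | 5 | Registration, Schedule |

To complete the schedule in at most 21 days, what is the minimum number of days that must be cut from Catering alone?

Current finish: 22 days; target: 21.
Catering is on every critical path, so each day cut from Catering cuts the finish by one (this holds down to a finish of 21).
Need 22 − 21 = 1 day off Catering → Catering becomes 4 days, finish becomes 21.

1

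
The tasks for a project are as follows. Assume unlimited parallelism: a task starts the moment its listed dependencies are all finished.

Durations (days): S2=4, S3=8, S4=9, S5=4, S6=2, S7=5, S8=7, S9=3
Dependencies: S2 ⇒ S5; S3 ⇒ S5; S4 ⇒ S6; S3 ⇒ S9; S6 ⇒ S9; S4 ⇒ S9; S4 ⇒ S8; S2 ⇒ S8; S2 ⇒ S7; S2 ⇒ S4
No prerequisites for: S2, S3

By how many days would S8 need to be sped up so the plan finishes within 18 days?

Current finish: 20 days; target: 18.
S8 is on every critical path, so each day cut from S8 cuts the finish by one (this holds down to a finish of 18).
Need 20 − 18 = 2 days off S8 → S8 becomes 5 days, finish becomes 18.

2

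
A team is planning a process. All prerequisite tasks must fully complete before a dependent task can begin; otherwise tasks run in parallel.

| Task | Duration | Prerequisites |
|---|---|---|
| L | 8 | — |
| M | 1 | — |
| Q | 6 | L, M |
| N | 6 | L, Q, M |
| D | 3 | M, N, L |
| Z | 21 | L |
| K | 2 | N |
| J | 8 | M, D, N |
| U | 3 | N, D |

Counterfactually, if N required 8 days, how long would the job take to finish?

As given, the longest chain is L→Q→N→D→J = 8+6+6+3+8 = 31, so the finish is 31 days.
N is on the critical path; changing it to 8 makes that path 33 days.
That remains the longest chain; total 33 days.

33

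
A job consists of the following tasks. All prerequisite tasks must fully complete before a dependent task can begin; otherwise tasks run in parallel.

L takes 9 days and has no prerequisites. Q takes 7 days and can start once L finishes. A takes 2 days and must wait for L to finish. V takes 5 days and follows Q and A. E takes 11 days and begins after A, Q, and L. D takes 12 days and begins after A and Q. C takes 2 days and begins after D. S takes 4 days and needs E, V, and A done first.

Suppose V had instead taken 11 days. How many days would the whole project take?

Baseline: L→Q→E→S = 9+7+11+4 = 31 → 31 days.
The longest path through V is only 25 days, so V has float 6.
New critical path: L→Q→V→S = 9+7+11+4 = 31 ⇒ 31 days.

31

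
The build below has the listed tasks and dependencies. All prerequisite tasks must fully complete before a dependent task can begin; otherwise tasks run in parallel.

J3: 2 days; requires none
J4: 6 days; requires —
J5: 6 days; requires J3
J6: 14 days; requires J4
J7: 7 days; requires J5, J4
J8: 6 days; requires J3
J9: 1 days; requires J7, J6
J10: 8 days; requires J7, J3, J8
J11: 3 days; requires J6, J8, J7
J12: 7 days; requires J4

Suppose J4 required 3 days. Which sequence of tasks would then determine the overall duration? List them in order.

The binding path is J4→J6→J11 = 6+14+3 = 23; finish at 23 days.
Since J4 is critical, the -3 change carries straight to that chain (now 20 days).
The binding chain switches to J3→J5→J7→J10 = 2+6+7+8 = 23; finish 23 days.

J3, J5, J7, J10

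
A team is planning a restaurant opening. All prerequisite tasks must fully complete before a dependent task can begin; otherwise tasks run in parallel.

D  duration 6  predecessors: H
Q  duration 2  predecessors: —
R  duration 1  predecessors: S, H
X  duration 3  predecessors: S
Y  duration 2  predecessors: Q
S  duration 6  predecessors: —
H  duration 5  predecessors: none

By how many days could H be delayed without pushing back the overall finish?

The longest chain is H→D = 5+6 = 11; overall finish 11 days.
H finishes as early as 5 and must finish by 5.
So H can slip 5 − 5 = 0 days.

0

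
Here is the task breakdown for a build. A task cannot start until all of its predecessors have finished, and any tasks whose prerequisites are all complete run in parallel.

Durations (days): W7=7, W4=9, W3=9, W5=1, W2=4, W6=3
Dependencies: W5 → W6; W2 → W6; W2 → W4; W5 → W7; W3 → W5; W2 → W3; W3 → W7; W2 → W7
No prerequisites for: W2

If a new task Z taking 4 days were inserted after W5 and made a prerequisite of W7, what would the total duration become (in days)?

Originally the project takes 21 days.
With Z inserted, W7 now waits for max(W5, W2, W3, Z).
New critical path: W2→W3→W5→Z→W7 = 4+9+1+4+7 = 25 ⇒ 25 days.

25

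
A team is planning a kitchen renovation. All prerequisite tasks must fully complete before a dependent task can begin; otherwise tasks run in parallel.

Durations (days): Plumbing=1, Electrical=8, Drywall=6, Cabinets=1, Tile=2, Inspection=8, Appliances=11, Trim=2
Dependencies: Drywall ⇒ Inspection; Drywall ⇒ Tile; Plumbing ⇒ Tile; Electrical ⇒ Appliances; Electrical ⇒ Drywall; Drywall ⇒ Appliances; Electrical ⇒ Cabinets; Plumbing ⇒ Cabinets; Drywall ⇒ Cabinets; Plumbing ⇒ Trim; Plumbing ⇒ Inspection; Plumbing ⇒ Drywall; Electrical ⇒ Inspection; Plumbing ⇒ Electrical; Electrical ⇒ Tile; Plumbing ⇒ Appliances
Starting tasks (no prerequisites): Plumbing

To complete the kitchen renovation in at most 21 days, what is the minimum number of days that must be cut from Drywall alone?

Current finish: 26 days; target: 21.
Drywall is on every critical path, so each day cut from Drywall cuts the finish by one (this holds down to a finish of 21).
Need 26 − 21 = 5 days off Drywall → Drywall becomes 1 day, finish becomes 21.

5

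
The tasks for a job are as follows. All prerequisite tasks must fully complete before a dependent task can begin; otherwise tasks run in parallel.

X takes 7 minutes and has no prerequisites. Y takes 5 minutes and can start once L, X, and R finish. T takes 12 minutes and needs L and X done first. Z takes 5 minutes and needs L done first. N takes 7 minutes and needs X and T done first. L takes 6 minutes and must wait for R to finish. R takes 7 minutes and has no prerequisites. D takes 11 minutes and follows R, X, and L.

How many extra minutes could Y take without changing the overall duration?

R→L→T→N = 7+6+12+7 = 32 sets the makespan at 32 minutes.
Longest path through Y: 18 minutes (earliest finish 18, latest finish 32).
Float = 32 − 18 = 14.

14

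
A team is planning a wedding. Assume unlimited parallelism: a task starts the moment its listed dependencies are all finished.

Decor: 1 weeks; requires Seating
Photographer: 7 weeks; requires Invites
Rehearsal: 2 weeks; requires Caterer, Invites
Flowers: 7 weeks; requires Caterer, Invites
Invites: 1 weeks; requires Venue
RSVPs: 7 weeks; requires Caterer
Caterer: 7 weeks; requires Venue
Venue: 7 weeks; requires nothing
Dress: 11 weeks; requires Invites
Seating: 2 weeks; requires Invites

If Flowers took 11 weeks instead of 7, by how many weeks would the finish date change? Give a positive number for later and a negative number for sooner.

4

Critical path before the change: Venue→Caterer→Flowers = 7+7+7 = 21 giving 21 weeks.
Flowers lies on that path, so at 11 weeks the path becomes 25 weeks.
The critical path is still Venue→Caterer→Flowers; finish is now 25 weeks.
Change in finish: 25 − 21 = +4 weeks.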